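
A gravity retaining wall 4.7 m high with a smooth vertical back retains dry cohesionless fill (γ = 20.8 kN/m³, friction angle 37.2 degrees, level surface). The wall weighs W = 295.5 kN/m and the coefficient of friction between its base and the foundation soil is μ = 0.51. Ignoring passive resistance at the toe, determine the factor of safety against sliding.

2.66

K_a = tan²(45° − 37.2°/2) = 0.2464.
P_a = ½K_aγH² = 0.5×0.2464×20.8×4.7² = 56.61 kN/m, acting at H/3 = 1.567 m above the base.
FS_sliding = μW / P_a = 0.51×295.5 / 56.61 = 2.662.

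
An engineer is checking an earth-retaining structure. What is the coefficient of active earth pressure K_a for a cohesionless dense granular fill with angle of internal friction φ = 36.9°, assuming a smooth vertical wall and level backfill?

0.250

K_a = (1 − sin φ)/(1 + sin φ) = (1 − sin 36.9°)/(1 + sin 36.9°) = 0.2497.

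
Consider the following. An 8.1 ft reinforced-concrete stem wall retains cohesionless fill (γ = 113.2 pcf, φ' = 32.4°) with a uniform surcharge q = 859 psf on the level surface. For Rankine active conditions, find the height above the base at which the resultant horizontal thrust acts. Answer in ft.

K_a = 0.3022.
Triangular part P₁ = ½K_aγH² = 1122 at H/3 = 2.700 ft; rectangular part P₂ = K_a q H = 2103 at H/2 = 4.050 ft.
ȳ = (P₁·2.700 + P₂·4.050)/(P₁+P₂) = 3.580 ft.

3.58 ft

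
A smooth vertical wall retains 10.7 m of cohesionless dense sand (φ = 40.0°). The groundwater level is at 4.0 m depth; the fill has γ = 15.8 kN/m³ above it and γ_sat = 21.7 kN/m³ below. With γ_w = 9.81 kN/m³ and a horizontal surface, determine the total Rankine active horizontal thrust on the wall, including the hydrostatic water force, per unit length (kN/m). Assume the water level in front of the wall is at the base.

K_a = tan²(45° − φ/2) = 0.2174.
γ' = 21.7 − 9.81 = 11.89 kN/m³. Depth below WT = 6.7 m.
σ'_h at WT = K_a γ d_w = 13.74 kPa; at base = 13.74 + K_a γ' × 6.7 = 31.06 kPa.
P₁ (0–4.0 m) = ½×13.74×4.0 = 27.48. P₂ (4.0–10.7 m) = ½(13.74+31.06)×6.7 = 150.1.
P_w = ½ γ_w h₂² = 0.5×9.81×6.7² = 220.2. Total = 27.48+150.1+220.2 = 397.8 kN/m.

398 kN/m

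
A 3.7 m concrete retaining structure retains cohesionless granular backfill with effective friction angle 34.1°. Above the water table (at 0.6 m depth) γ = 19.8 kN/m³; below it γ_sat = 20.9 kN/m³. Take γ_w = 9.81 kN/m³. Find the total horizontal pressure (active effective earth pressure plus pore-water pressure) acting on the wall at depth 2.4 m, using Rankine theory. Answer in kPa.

26.6 kPa

K_a = (1 − sin φ)/(1 + sin φ) = 0.2815.
γ' = 20.9 − 9.81 = 11.09 kN/m³.
Effective vertical stress at 2.4 m: σ'_v = 19.8×0.6 + 11.09×1.80 = 31.84 kPa.
σ'_h = K_a σ'_v = 0.2815 × 31.84 = 8.964 kPa; u = γ_w × 1.80 = 17.66 kPa.
Total σ_h = 8.964 + 17.66 = 26.62 kPa.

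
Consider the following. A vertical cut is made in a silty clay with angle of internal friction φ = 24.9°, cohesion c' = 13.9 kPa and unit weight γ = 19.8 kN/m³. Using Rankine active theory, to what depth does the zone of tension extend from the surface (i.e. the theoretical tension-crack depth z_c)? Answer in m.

2.20 m

K_a = tan²(45° − 24.9°/2) = 0.4074; √K_a = 0.6383.
The active pressure is zero where K_a γ z = 2c√K_a, so z_c = 2c/(γ√K_a) = 2×13.9/(19.8×0.6383) = 2.200 m.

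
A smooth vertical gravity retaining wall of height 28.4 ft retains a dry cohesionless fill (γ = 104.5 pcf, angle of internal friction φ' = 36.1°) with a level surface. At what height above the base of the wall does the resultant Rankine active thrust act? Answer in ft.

9.47 ft

K_a = 0.2585.
The pressure distribution is triangular, so the resultant acts at H/3 above the base = 28.4/3 = 9.467 ft.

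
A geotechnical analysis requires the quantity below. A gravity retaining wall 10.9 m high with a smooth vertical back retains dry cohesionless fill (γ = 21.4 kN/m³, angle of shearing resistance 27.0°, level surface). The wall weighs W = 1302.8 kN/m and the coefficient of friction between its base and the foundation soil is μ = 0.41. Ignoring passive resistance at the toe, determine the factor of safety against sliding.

K_a = tan²(45° − 27.0°/2) = 0.3755.
P_a = ½K_aγH² = 0.5×0.3755×21.4×10.9² = 477.4 kN/m, acting at H/3 = 3.633 m above the base.
FS_sliding = μW / P_a = 0.41×1302.8 / 477.4 = 1.119.

1.12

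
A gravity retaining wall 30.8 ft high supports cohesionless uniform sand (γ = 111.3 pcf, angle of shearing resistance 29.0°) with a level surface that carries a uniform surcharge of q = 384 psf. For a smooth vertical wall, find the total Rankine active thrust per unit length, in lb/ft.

K_a = tan²(45° − φ/2) = 0.3470.
Soil triangle: ½ K_a γ H² = 0.5×0.3470×111.3×30.8² = 18320 lb/ft.
Surcharge rectangle: K_a q H = 0.3470×384×30.8 = 4104 lb/ft.
Total = 18320 + 4104 = 22420 lb/ft.

22400 lb/ft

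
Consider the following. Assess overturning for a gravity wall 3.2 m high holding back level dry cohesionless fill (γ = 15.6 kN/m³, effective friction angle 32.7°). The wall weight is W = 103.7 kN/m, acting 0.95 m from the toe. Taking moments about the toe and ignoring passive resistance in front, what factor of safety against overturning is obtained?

K_a = tan²(45° − 32.7°/2) = 0.2985.
P_a = ½K_aγH² = 0.5×0.2985×15.6×3.2² = 23.84 kN/m, acting at H/3 = 1.067 m above the base.
Overturning moment M_o = P_a × H/3 = 23.84 × 1.067 = 25.43.
Resisting moment M_r = W × 0.95 = 103.7 × 0.95 = 98.52.
FS_overturning = M_r/M_o = 98.52/25.43 = 3.874.

3.87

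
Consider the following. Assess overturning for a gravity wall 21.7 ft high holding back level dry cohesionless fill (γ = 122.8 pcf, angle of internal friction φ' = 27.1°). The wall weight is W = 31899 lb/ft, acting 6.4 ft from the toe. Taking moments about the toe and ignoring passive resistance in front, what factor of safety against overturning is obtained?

K_a = tan²(45° − 27.1°/2) = 0.3741.
P_a = ½K_aγH² = 0.5×0.3741×122.8×21.7² = 10810 lb/ft, acting at H/3 = 7.233 ft above the base.
Overturning moment M_o = P_a × H/3 = 10810 × 7.233 = 78230.
Resisting moment M_r = W × 6.4 = 31899 × 6.4 = 204200.
FS_overturning = M_r/M_o = 204200/78230 = 2.610.

2.61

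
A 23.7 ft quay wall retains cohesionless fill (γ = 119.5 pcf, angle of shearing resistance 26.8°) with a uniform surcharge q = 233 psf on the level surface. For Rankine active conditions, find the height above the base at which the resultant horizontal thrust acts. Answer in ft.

8.46 ft

K_a = 0.3785.
Triangular part P₁ = ½K_aγH² = 12700 at H/3 = 7.900 ft; rectangular part P₂ = K_a q H = 2090 at H/2 = 11.85 ft.
ȳ = (P₁·7.900 + P₂·11.85)/(P₁+P₂) = 8.458 ft.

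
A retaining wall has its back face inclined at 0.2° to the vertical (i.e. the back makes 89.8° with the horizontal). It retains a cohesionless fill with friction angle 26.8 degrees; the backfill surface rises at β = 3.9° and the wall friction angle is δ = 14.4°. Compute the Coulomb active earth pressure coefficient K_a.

K_a = sin²(α+φ) / [sin²α · sin(α−δ) · (1 + √{sin(φ+δ)sin(φ−β) / (sin(α−δ)sin(α+β))})²].
With α = 89.8°, φ = 26.8°, δ = 14.4°, β = 3.9°: K_a = 0.3599.

0.360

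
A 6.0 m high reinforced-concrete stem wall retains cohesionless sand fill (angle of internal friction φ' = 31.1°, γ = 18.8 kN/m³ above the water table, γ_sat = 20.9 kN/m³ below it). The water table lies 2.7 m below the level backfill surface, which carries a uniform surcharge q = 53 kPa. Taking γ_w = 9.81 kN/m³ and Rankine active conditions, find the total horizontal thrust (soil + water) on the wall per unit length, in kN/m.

K_a = tan²(45° − φ/2) = 0.3188.
γ' = 20.9 − 9.81 = 11.09 kN/m³. h₂ = H − d_w = 3.3 m.
σ'_h: at surface K_a·q = 16.90; at WT K_a(q+γd_w) = 33.08; at base K_a(q+γd_w+γ'h₂) = 44.75 kPa.
P₁ = ½(16.90+33.08)×2.7 = 67.47; P₂ = ½(33.08+44.75)×3.3 = 128.4; P_w = ½γ_w h₂² = 53.42.
Total = 67.47+128.4+53.42 = 249.3 kN/m.

249 kN/m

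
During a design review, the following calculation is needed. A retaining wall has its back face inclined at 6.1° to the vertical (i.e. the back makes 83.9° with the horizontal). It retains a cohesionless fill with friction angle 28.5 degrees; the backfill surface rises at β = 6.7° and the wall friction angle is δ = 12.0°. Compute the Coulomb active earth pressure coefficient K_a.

0.402

K_a = sin²(α+φ) / [sin²α · sin(α−δ) · (1 + √{sin(φ+δ)sin(φ−β) / (sin(α−δ)sin(α+β))})²].
With α = 83.9°, φ = 28.5°, δ = 12.0°, β = 6.7°: K_a = 0.4022.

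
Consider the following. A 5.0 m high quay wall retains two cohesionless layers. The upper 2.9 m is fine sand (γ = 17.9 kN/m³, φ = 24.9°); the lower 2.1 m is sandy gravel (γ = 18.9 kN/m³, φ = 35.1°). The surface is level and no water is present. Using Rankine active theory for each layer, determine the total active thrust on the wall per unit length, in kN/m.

71.3 kN/m

K_a1 = tan²(45°−24.9°/2) = 0.4074; K_a2 = tan²(45°−35.1°/2) = 0.2698.
Layer 1: σ at base = K_a1 γ₁ h₁ = 21.15 kPa; P₁ = ½×21.15×2.9 = 30.67.
Layer 2: σ_v at top = γ₁h₁ = 51.91; σ_h top = K_a2×51.91 = 14.01; σ_h base = K_a2×(51.91+18.9×2.1) = 24.72.
P₂ = ½(14.01+24.72)×2.1 = 40.66. Total P_a = 30.67+40.66 = 71.33 kN/m.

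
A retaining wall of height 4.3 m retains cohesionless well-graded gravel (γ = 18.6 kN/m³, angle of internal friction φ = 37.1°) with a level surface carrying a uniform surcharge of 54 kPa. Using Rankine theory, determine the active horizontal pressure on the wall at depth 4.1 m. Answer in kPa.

K_a = (1 − sin φ)/(1 + sin φ) = 0.2475.
σ_v = γz + q = 18.6 × 4.1 + 54 = 130.3 kPa.
σ_h = K_a σ_v = 0.2475 × 130.3 = 32.24 kPa.

32.2 kPa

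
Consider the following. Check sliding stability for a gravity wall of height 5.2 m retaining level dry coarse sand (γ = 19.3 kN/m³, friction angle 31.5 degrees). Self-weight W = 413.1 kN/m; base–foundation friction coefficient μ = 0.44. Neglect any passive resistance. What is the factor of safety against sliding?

K_a = tan²(45° − 31.5°/2) = 0.3136.
P_a = ½K_aγH² = 0.5×0.3136×19.3×5.2² = 81.84 kN/m, acting at H/3 = 1.733 m above the base.
FS_sliding = μW / P_a = 0.44×413.1 / 81.84 = 2.221.

2.22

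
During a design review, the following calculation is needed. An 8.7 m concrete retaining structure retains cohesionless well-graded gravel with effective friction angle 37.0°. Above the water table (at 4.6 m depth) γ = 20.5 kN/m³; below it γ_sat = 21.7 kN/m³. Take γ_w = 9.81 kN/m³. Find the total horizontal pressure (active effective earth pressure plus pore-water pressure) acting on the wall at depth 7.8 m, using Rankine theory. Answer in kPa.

64.3 kPa

K_a = (1 − sin φ)/(1 + sin φ) = 0.2486.
γ' = 21.7 − 9.81 = 11.89 kN/m³.
Effective vertical stress at 7.8 m: σ'_v = 20.5×4.6 + 11.89×3.20 = 132.3 kPa.
σ'_h = K_a σ'_v = 0.2486 × 132.3 = 32.90 kPa; u = γ_w × 3.20 = 31.39 kPa.
Total σ_h = 32.90 + 31.39 = 64.29 kPa.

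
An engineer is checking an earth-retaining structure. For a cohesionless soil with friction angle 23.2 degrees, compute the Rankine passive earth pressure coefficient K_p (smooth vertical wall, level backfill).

K_p = (1 + sin φ)/(1 − sin φ) = tan²(45° + 23.2°/2) = 2.300.

2.30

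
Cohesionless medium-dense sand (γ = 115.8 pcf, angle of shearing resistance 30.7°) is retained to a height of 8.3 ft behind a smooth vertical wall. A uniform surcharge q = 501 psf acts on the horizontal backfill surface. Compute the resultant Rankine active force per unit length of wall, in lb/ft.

K_a = tan²(45° − φ/2) = 0.3240.
Soil triangle: ½ K_a γ H² = 0.5×0.3240×115.8×8.3² = 1292 lb/ft.
Surcharge rectangle: K_a q H = 0.3240×501×8.3 = 1347 lb/ft.
Total = 1292 + 1347 = 2640 lb/ft.

2640 lb/ft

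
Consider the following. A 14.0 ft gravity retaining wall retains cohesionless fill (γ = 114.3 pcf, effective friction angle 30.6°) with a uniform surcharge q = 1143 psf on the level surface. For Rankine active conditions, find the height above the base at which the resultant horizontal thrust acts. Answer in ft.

6.04 ft

K_a = 0.3253.
Triangular part P₁ = ½K_aγH² = 3644 at H/3 = 4.667 ft; rectangular part P₂ = K_a q H = 5206 at H/2 = 7.000 ft.
ȳ = (P₁·4.667 + P₂·7.000)/(P₁+P₂) = 6.039 ft.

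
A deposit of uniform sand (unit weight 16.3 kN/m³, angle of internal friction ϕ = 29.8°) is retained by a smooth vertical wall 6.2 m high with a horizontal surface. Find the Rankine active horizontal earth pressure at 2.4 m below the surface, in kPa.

13.1 kPa

K_a = (1 − sin φ)/(1 + sin φ) = 0.3360.
σ_h = K_a γ z = 0.3360 × 16.3 × 2.4 = 13.15 kPa.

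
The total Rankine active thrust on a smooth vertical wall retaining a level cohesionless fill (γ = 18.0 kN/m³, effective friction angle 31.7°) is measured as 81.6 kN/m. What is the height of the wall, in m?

5.40 m

K_a = 0.3111. P_a = ½ K_a γ H² ⇒ H = √(2P_a/(K_a γ)).
H = √(2×81.6/(0.3111×18.0)) = 5.399 m.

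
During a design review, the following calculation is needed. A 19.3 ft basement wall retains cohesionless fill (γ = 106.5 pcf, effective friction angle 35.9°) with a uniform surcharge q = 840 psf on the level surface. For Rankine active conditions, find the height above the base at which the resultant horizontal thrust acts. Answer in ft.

K_a = 0.2607.
Triangular part P₁ = ½K_aγH² = 5172 at H/3 = 6.433 ft; rectangular part P₂ = K_a q H = 4227 at H/2 = 9.650 ft.
ȳ = (P₁·6.433 + P₂·9.650)/(P₁+P₂) = 7.880 ft.

7.88 ft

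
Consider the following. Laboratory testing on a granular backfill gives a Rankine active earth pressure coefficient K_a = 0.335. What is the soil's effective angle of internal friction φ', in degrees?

29.9°

K_a = tan²(45° − φ/2) ⇒ 45° − φ/2 = arctan(√0.335) = 30.06°.
φ = 2(45° − 30.06°) = 29.88°.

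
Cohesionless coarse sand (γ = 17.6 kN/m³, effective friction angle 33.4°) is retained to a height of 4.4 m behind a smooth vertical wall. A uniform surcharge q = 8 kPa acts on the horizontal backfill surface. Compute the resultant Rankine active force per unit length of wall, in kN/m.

K_a = tan²(45° − φ/2) = 0.2899.
Soil triangle: ½ K_a γ H² = 0.5×0.2899×17.6×4.4² = 49.39 kN/m.
Surcharge rectangle: K_a q H = 0.2899×8×4.4 = 10.21 kN/m.
Total = 49.39 + 10.21 = 59.60 kN/m.

59.6 kN/m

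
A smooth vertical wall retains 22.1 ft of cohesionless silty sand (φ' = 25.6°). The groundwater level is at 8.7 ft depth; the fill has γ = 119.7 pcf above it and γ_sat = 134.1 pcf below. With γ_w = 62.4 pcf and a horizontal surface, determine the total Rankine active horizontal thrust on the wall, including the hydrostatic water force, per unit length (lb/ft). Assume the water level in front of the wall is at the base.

15500 lb/ft

K_a = tan²(45° − φ/2) = 0.3966.
γ' = 134.1 − 62.4 = 71.70 pcf. Depth below WT = 13.4 ft.
σ'_h at WT = K_a γ d_w = 413.0 psf; at base = 413.0 + K_a γ' × 13.4 = 794.0 psf.
P₁ (0–8.7 ft) = ½×413.0×8.7 = 1796. P₂ (8.7–22.1 ft) = ½(413.0+794.0)×13.4 = 8087.
P_w = ½ γ_w h₂² = 0.5×62.4×13.4² = 5602. Total = 1796+8087+5602 = 15490 lb/ft.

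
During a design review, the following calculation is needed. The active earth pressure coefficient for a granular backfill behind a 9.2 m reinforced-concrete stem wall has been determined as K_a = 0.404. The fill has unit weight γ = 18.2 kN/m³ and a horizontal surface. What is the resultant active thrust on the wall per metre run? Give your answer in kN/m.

P = ½ K_a γ H² = 0.5 × 0.404 × 18.2 × 9.2² = 311.2 kN/m.

311 kN/m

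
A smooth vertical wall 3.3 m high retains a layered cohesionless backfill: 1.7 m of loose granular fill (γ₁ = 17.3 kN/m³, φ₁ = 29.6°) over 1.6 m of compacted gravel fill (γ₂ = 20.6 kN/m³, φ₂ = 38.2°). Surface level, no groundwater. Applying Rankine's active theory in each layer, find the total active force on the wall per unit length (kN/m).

K_a1 = tan²(45°−29.6°/2) = 0.3387; K_a2 = tan²(45°−38.2°/2) = 0.2358.
Layer 1: σ at base = K_a1 γ₁ h₁ = 9.962 kPa; P₁ = ½×9.962×1.7 = 8.468.
Layer 2: σ_v at top = γ₁h₁ = 29.41; σ_h top = K_a2×29.41 = 6.934; σ_h base = K_a2×(29.41+20.6×1.6) = 14.71.
P₂ = ½(6.934+14.71)×1.6 = 17.31. Total P_a = 8.468+17.31 = 25.78 kN/m.

25.8 kN/m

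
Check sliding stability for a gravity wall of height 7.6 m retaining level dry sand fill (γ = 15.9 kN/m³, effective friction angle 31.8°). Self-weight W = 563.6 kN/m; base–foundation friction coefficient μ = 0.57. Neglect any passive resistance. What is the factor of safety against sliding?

K_a = tan²(45° − 31.8°/2) = 0.3098.
P_a = ½K_aγH² = 0.5×0.3098×15.9×7.6² = 142.3 kN/m, acting at H/3 = 2.533 m above the base.
FS_sliding = μW / P_a = 0.57×563.6 / 142.3 = 2.258.

2.26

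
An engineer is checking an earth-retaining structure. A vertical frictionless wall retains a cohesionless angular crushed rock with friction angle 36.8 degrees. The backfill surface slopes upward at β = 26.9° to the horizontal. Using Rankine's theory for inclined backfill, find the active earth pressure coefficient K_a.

0.347

K_a = cos β · (cos β − √(cos²β − cos²φ)) / (cos β + √(cos²β − cos²φ)).
cos β = 0.8918, cos φ = 0.8007, √(cos²β − cos²φ) = 0.3926.
K_a = 0.8918 × (0.8918 − 0.3926)/(0.8918 + 0.3926) = 0.3466.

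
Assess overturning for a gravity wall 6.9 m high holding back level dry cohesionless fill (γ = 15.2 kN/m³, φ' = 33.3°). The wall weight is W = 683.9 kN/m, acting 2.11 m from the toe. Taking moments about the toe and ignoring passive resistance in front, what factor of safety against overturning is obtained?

5.96

K_a = tan²(45° − 33.3°/2) = 0.2911.
P_a = ½K_aγH² = 0.5×0.2911×15.2×6.9² = 105.3 kN/m, acting at H/3 = 2.300 m above the base.
Overturning moment M_o = P_a × H/3 = 105.3 × 2.300 = 242.3.
Resisting moment M_r = W × 2.11 = 683.9 × 2.11 = 1443.
FS_overturning = M_r/M_o = 1443/242.3 = 5.956.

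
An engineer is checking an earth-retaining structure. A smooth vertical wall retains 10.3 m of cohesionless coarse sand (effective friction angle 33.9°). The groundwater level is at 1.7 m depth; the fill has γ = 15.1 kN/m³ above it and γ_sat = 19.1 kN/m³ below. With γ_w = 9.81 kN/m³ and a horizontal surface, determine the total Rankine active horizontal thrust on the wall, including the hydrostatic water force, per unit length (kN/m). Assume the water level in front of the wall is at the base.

K_a = tan²(45° − φ/2) = 0.2839.
γ' = 19.1 − 9.81 = 9.290 kN/m³. Depth below WT = 8.6 m.
σ'_h at WT = K_a γ d_w = 7.288 kPa; at base = 7.288 + K_a γ' × 8.6 = 29.97 kPa.
P₁ (0–1.7 m) = ½×7.288×1.7 = 6.195. P₂ (1.7–10.3 m) = ½(7.288+29.97)×8.6 = 160.2.
P_w = ½ γ_w h₂² = 0.5×9.81×8.6² = 362.8. Total = 6.195+160.2+362.8 = 529.2 kN/m.

529 kN/m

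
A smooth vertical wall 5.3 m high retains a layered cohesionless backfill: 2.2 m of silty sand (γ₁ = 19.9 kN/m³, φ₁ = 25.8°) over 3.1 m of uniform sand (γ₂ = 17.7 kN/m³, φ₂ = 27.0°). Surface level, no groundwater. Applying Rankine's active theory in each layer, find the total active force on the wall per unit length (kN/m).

K_a1 = tan²(45°−25.8°/2) = 0.3935; K_a2 = tan²(45°−27.0°/2) = 0.3755.
Layer 1: σ at base = K_a1 γ₁ h₁ = 17.23 kPa; P₁ = ½×17.23×2.2 = 18.95.
Layer 2: σ_v at top = γ₁h₁ = 43.78; σ_h top = K_a2×43.78 = 16.44; σ_h base = K_a2×(43.78+17.7×3.1) = 37.05.
P₂ = ½(16.44+37.05)×3.1 = 82.90. Total P_a = 18.95+82.90 = 101.9 kN/m.

102 kN/m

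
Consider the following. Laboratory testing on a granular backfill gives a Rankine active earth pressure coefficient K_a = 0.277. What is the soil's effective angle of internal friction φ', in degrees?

K_a = tan²(45° − φ/2) ⇒ 45° − φ/2 = arctan(√0.277) = 27.76°.
φ = 2(45° − 27.76°) = 34.48°.

34.5°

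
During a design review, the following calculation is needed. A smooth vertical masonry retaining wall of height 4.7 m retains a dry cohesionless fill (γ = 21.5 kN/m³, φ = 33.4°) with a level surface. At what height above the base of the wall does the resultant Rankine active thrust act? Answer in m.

1.57 m

K_a = 0.2899.
The pressure distribution is triangular, so the resultant acts at H/3 above the base = 4.7/3 = 1.567 m.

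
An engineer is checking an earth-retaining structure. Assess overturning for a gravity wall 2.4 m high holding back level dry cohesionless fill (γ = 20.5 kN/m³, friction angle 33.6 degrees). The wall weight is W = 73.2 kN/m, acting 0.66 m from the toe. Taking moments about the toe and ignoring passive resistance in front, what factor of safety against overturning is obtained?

3.56

K_a = tan²(45° − 33.6°/2) = 0.2875.
P_a = ½K_aγH² = 0.5×0.2875×20.5×2.4² = 16.97 kN/m, acting at H/3 = 0.8000 m above the base.
Overturning moment M_o = P_a × H/3 = 16.97 × 0.8000 = 13.58.
Resisting moment M_r = W × 0.66 = 73.2 × 0.66 = 48.31.
FS_overturning = M_r/M_o = 48.31/13.58 = 3.558.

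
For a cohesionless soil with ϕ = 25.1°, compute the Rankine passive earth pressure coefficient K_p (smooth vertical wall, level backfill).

K_p = (1 + sin φ)/(1 − sin φ) = tan²(45° + 25.1°/2) = 2.473.

2.47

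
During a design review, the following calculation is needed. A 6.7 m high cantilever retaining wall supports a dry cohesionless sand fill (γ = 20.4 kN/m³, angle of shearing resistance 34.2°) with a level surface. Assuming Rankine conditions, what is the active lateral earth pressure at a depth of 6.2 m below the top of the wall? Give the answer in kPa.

K_a = (1 − sin φ)/(1 + sin φ) = 0.2803.
σ_h = K_a γ z = 0.2803 × 20.4 × 6.2 = 35.46 kPa.

35.5 kPa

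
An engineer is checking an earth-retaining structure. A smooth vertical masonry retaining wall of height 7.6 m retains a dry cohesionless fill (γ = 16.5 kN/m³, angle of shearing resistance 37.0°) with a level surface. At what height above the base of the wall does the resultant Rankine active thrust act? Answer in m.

2.53 m

K_a = 0.2486.
The pressure distribution is triangular, so the resultant acts at H/3 above the base = 7.6/3 = 2.533 m.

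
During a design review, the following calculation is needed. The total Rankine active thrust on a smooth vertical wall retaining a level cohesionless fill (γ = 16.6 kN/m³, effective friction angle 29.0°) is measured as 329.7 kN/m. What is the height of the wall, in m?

K_a = 0.3470. P_a = ½ K_a γ H² ⇒ H = √(2P_a/(K_a γ)).
H = √(2×329.7/(0.3470×16.6)) = 10.70 m.

10.7 m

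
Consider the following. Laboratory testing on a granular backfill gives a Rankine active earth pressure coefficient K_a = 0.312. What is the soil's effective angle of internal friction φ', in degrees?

31.6°

K_a = tan²(45° − φ/2) ⇒ 45° − φ/2 = arctan(√0.312) = 29.19°.
φ = 2(45° − 29.19°) = 31.63°.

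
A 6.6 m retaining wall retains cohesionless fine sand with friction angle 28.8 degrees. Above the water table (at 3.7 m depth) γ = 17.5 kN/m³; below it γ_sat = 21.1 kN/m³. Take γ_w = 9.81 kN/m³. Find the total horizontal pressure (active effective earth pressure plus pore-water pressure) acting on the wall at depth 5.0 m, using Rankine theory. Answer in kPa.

40.5 kPa

K_a = (1 − sin φ)/(1 + sin φ) = 0.3498.
γ' = 21.1 − 9.81 = 11.29 kN/m³.
Effective vertical stress at 5.0 m: σ'_v = 17.5×3.7 + 11.29×1.30 = 79.43 kPa.
σ'_h = K_a σ'_v = 0.3498 × 79.43 = 27.78 kPa; u = γ_w × 1.30 = 12.75 kPa.
Total σ_h = 27.78 + 12.75 = 40.53 kPa.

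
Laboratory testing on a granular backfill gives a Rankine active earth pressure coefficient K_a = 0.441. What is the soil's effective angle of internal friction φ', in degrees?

K_a = tan²(45° − φ/2) ⇒ 45° − φ/2 = arctan(√0.441) = 33.59°.
φ = 2(45° − 33.59°) = 22.83°.

22.8°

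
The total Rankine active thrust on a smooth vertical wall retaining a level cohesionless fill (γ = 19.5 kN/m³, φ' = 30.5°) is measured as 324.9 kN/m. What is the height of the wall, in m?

K_a = 0.3267. P_a = ½ K_a γ H² ⇒ H = √(2P_a/(K_a γ)).
H = √(2×324.9/(0.3267×19.5)) = 10.10 m.

10.1 m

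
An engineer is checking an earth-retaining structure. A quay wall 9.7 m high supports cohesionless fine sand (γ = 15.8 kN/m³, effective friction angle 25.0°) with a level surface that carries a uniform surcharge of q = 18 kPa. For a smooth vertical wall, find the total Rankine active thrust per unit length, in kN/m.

373 kN/m

K_a = tan²(45° − φ/2) = 0.4059.
Soil triangle: ½ K_a γ H² = 0.5×0.4059×15.8×9.7² = 301.7 kN/m.
Surcharge rectangle: K_a q H = 0.4059×18×9.7 = 70.86 kN/m.
Total = 301.7 + 70.86 = 372.5 kN/m.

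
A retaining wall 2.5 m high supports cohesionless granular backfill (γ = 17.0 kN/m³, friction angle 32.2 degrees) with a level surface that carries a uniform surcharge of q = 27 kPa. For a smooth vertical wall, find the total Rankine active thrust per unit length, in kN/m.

K_a = tan²(45° − φ/2) = 0.3047.
Soil triangle: ½ K_a γ H² = 0.5×0.3047×17.0×2.5² = 16.19 kN/m.
Surcharge rectangle: K_a q H = 0.3047×27×2.5 = 20.57 kN/m.
Total = 16.19 + 20.57 = 36.76 kN/m.

36.8 kN/m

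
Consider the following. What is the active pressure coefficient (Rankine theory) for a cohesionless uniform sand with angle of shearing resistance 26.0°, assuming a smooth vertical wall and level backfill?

K_a = (1 − sin φ)/(1 + sin φ) = (1 − sin 26.0°)/(1 + sin 26.0°) = 0.3905.

0.390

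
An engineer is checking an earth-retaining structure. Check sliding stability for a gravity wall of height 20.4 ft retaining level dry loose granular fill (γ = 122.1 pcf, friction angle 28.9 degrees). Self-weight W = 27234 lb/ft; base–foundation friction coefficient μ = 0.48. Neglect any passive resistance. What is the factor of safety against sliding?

1.48

K_a = tan²(45° − 28.9°/2) = 0.3484.
P_a = ½K_aγH² = 0.5×0.3484×122.1×20.4² = 8851 lb/ft, acting at H/3 = 6.800 ft above the base.
FS_sliding = μW / P_a = 0.48×27234 / 8851 = 1.477.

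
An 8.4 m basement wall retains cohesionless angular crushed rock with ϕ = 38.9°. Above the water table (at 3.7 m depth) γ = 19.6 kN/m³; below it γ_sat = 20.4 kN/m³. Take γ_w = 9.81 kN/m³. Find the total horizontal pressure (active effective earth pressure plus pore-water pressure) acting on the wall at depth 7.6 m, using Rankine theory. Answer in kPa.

K_a = (1 − sin φ)/(1 + sin φ) = 0.2285.
γ' = 20.4 − 9.81 = 10.59 kN/m³.
Effective vertical stress at 7.6 m: σ'_v = 19.6×3.7 + 10.59×3.90 = 113.8 kPa.
σ'_h = K_a σ'_v = 0.2285 × 113.8 = 26.01 kPa; u = γ_w × 3.90 = 38.26 kPa.
Total σ_h = 26.01 + 38.26 = 64.27 kPa.

64.3 kPa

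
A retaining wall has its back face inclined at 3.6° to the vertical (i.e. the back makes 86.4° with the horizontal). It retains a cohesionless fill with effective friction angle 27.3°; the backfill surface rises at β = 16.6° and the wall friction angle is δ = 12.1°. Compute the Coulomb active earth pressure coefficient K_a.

0.477

K_a = sin²(α+φ) / [sin²α · sin(α−δ) · (1 + √{sin(φ+δ)sin(φ−β) / (sin(α−δ)sin(α+β))})²].
With α = 86.4°, φ = 27.3°, δ = 12.1°, β = 16.6°: K_a = 0.4766.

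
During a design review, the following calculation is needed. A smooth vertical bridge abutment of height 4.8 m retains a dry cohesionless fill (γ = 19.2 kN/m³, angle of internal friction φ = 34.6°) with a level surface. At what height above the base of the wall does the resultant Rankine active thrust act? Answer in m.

1.60 m

K_a = 0.2756.
The pressure distribution is triangular, so the resultant acts at H/3 above the base = 4.8/3 = 1.600 m.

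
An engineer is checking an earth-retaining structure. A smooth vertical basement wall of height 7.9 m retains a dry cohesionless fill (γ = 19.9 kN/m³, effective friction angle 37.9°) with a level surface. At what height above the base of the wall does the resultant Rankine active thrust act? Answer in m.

2.63 m

K_a = 0.2389.
The pressure distribution is triangular, so the resultant acts at H/3 above the base = 7.9/3 = 2.633 m.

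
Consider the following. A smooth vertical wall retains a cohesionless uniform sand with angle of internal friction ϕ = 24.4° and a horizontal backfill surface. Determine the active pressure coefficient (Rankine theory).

K_a = (1 − sin φ)/(1 + sin φ) = (1 − sin 24.4°)/(1 + sin 24.4°) = 0.4153.

0.415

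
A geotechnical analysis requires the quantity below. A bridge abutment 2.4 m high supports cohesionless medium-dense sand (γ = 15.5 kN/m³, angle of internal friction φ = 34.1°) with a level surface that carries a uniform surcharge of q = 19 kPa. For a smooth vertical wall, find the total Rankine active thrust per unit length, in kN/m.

K_a = tan²(45° − φ/2) = 0.2815.
Soil triangle: ½ K_a γ H² = 0.5×0.2815×15.5×2.4² = 12.57 kN/m.
Surcharge rectangle: K_a q H = 0.2815×19×2.4 = 12.84 kN/m.
Total = 12.57 + 12.84 = 25.40 kN/m.

25.4 kN/m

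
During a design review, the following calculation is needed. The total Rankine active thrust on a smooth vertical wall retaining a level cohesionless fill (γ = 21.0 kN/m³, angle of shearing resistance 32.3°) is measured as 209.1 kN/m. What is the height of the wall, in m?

8.10 m

K_a = 0.3035. P_a = ½ K_a γ H² ⇒ H = √(2P_a/(K_a γ)).
H = √(2×209.1/(0.3035×21.0)) = 8.101 m.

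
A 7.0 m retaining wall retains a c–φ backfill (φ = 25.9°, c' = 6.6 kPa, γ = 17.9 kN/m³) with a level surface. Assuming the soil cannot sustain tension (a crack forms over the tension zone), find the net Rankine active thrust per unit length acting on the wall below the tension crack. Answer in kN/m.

K_a = 0.3920; √K_a = 0.6261.
Tension-crack depth z_c = 2c/(γ√K_a) = 2×6.6/(17.9×0.6261) = 1.178 m.
σ_a at base = K_a γ H − 2c√K_a = 0.3920×17.9×7.0 − 2×6.6×0.6261 = 40.85 kPa.
P_a = ½ × 40.85 × (H − z_c) = 0.5×40.85×5.822 = 118.9 kN/m.

119 kN/m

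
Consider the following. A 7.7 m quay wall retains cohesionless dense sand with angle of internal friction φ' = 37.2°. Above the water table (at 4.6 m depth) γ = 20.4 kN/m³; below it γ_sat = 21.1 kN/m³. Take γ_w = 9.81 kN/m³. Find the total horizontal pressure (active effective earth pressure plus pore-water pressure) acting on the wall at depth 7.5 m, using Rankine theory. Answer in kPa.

59.6 kPa

K_a = (1 − sin φ)/(1 + sin φ) = 0.2464.
γ' = 21.1 − 9.81 = 11.29 kN/m³.
Effective vertical stress at 7.5 m: σ'_v = 20.4×4.6 + 11.29×2.90 = 126.6 kPa.
σ'_h = K_a σ'_v = 0.2464 × 126.6 = 31.19 kPa; u = γ_w × 2.90 = 28.45 kPa.
Total σ_h = 31.19 + 28.45 = 59.64 kPa.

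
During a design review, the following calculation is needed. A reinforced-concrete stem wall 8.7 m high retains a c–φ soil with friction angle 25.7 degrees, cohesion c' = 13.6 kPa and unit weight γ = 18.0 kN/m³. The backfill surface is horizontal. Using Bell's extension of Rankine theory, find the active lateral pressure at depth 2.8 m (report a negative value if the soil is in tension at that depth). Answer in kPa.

K_a = (1 − sin φ)/(1 + sin φ) = 0.3950.
σ_a = K_a γ z − 2c√K_a = 0.3950×18.0×2.8 − 2×13.6×0.6285 = 2.814 kPa.

2.81 kPa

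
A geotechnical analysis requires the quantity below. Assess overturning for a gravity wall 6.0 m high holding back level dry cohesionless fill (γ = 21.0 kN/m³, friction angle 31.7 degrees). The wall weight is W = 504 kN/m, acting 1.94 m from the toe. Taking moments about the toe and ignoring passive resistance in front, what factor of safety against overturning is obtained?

K_a = tan²(45° − 31.7°/2) = 0.3111.
P_a = ½K_aγH² = 0.5×0.3111×21.0×6.0² = 117.6 kN/m, acting at H/3 = 2.000 m above the base.
Overturning moment M_o = P_a × H/3 = 117.6 × 2.000 = 235.2.
Resisting moment M_r = W × 1.94 = 504 × 1.94 = 977.8.
FS_overturning = M_r/M_o = 977.8/235.2 = 4.158.

4.16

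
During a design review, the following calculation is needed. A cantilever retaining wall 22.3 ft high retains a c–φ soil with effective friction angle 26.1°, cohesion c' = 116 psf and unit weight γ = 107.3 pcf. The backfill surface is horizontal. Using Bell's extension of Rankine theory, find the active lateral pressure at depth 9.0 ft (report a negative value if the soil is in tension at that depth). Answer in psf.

231 psf

K_a = (1 − sin φ)/(1 + sin φ) = 0.3889.
σ_a = K_a γ z − 2c√K_a = 0.3889×107.3×9.0 − 2×116×0.6237 = 230.9 psf.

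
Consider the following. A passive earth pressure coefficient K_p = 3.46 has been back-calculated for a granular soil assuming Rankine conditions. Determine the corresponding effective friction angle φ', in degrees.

33.5°

K_p = (1+sin φ)/(1−sin φ) ⇒ sin φ = (K_p − 1)/(K_p + 1) = 0.5516.
φ = arcsin(0.5516) = 33.47°.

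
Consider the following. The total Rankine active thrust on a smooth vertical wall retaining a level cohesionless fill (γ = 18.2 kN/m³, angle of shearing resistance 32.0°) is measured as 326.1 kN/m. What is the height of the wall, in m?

K_a = 0.3073. P_a = ½ K_a γ H² ⇒ H = √(2P_a/(K_a γ)).
H = √(2×326.1/(0.3073×18.2)) = 10.80 m.

10.8 m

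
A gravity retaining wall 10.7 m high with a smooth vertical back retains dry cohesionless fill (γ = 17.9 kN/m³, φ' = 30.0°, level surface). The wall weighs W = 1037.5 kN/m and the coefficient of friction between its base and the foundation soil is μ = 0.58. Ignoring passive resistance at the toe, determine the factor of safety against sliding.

K_a = tan²(45° − 30.0°/2) = 0.3333.
P_a = ½K_aγH² = 0.5×0.3333×17.9×10.7² = 341.6 kN/m, acting at H/3 = 3.567 m above the base.
FS_sliding = μW / P_a = 0.58×1037.5 / 341.6 = 1.762.

1.76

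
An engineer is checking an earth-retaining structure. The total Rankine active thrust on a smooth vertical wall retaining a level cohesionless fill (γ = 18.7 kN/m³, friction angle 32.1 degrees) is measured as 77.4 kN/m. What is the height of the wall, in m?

5.20 m

K_a = 0.3060. P_a = ½ K_a γ H² ⇒ H = √(2P_a/(K_a γ)).
H = √(2×77.4/(0.3060×18.7)) = 5.201 m.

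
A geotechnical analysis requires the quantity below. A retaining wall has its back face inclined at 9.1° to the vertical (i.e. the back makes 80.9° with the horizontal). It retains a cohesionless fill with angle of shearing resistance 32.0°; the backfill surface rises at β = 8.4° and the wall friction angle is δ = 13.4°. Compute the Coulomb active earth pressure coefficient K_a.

K_a = sin²(α+φ) / [sin²α · sin(α−δ) · (1 + √{sin(φ+δ)sin(φ−β) / (sin(α−δ)sin(α+β))})²].
With α = 80.9°, φ = 32.0°, δ = 13.4°, β = 8.4°: K_a = 0.3894.

0.389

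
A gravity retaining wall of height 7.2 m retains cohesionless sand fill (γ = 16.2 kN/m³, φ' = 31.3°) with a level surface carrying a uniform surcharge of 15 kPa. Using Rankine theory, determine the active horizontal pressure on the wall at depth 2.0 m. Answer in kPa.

K_a = (1 − sin φ)/(1 + sin φ) = 0.3162.
σ_v = γz + q = 16.2 × 2.0 + 15 = 47.40 kPa.
σ_h = K_a σ_v = 0.3162 × 47.40 = 14.99 kPa.

15.0 kPa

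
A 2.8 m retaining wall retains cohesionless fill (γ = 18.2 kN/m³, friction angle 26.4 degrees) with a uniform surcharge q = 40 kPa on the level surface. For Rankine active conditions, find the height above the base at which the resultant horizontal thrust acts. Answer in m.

K_a = 0.3844.
Triangular part P₁ = ½K_aγH² = 27.43 at H/3 = 0.9333 m; rectangular part P₂ = K_a q H = 43.06 at H/2 = 1.400 m.
ȳ = (P₁·0.9333 + P₂·1.400)/(P₁+P₂) = 1.218 m.

1.22 m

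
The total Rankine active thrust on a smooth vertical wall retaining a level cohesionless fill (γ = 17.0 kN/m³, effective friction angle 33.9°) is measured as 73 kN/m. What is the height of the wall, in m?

K_a = 0.2839. P_a = ½ K_a γ H² ⇒ H = √(2P_a/(K_a γ)).
H = √(2×73/(0.2839×17.0)) = 5.500 m.

5.50 m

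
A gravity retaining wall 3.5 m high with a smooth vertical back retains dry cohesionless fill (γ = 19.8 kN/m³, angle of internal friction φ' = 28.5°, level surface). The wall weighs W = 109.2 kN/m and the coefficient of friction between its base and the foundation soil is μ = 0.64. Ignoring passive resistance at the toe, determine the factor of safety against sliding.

K_a = tan²(45° − 28.5°/2) = 0.3540.
P_a = ½K_aγH² = 0.5×0.3540×19.8×3.5² = 42.93 kN/m, acting at H/3 = 1.167 m above the base.
FS_sliding = μW / P_a = 0.64×109.2 / 42.93 = 1.628.

1.63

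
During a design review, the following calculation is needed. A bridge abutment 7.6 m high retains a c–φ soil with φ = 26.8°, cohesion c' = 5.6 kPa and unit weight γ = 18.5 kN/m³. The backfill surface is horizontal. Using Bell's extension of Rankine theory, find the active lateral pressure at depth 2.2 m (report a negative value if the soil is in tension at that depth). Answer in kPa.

8.51 kPa

K_a = (1 − sin φ)/(1 + sin φ) = 0.3785.
σ_a = K_a γ z − 2c√K_a = 0.3785×18.5×2.2 − 2×5.6×0.6152 = 8.514 kPa.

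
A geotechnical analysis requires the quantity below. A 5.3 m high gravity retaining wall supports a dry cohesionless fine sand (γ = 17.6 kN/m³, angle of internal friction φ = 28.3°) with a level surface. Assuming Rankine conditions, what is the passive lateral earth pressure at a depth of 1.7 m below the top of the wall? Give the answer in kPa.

83.9 kPa

K_p = (1 + sin φ)/(1 − sin φ) = 2.803.
σ_h = K_p γ z = 2.803 × 17.6 × 1.7 = 83.86 kPa.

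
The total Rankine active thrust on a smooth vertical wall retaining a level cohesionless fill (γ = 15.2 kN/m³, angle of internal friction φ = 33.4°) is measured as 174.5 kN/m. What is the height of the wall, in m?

K_a = 0.2899. P_a = ½ K_a γ H² ⇒ H = √(2P_a/(K_a γ)).
H = √(2×174.5/(0.2899×15.2)) = 8.899 m.

8.90 m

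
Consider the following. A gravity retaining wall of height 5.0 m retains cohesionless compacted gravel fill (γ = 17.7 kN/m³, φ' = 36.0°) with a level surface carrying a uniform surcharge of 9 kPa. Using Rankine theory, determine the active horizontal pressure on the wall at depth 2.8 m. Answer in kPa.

K_a = (1 − sin φ)/(1 + sin φ) = 0.2596.
σ_v = γz + q = 17.7 × 2.8 + 9 = 58.56 kPa.
σ_h = K_a σ_v = 0.2596 × 58.56 = 15.20 kPa.

15.2 kPa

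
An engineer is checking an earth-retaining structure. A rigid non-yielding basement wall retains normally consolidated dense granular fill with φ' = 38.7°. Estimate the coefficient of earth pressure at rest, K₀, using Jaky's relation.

K₀ = 1 − sin φ' = 1 − sin 38.7° = 0.3748.

0.375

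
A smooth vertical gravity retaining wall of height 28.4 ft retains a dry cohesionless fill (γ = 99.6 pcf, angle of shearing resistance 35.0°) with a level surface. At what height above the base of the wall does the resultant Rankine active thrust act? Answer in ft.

9.47 ft

K_a = 0.2710.
The pressure distribution is triangular, so the resultant acts at H/3 above the base = 28.4/3 = 9.467 ft.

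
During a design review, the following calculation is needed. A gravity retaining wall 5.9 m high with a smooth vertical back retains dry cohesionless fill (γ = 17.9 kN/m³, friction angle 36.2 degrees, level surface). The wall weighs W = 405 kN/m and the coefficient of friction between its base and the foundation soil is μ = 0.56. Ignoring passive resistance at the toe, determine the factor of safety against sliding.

2.83

K_a = tan²(45° − 36.2°/2) = 0.2574.
P_a = ½K_aγH² = 0.5×0.2574×17.9×5.9² = 80.19 kN/m, acting at H/3 = 1.967 m above the base.
FS_sliding = μW / P_a = 0.56×405 / 80.19 = 2.828.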